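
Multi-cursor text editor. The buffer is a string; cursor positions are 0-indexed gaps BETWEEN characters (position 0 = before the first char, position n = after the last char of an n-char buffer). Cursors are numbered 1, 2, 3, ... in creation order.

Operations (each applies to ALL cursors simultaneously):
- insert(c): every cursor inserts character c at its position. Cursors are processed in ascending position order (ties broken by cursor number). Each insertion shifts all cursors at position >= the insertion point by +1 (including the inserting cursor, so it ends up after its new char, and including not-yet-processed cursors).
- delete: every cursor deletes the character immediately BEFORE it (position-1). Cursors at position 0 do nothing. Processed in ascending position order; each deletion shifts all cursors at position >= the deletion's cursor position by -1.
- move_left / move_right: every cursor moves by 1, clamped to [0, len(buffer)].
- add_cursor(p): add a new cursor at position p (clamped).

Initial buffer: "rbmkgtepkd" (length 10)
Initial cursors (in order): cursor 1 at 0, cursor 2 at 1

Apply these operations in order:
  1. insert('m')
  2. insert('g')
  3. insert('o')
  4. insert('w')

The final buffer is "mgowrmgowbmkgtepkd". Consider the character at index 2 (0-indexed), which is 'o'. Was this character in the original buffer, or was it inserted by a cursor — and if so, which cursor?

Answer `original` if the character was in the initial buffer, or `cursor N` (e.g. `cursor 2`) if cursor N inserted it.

Answer: cursor 1

Derivation:
After op 1 (insert('m')): buffer="mrmbmkgtepkd" (len 12), cursors c1@1 c2@3, authorship 1.2.........
After op 2 (insert('g')): buffer="mgrmgbmkgtepkd" (len 14), cursors c1@2 c2@5, authorship 11.22.........
After op 3 (insert('o')): buffer="mgormgobmkgtepkd" (len 16), cursors c1@3 c2@7, authorship 111.222.........
After op 4 (insert('w')): buffer="mgowrmgowbmkgtepkd" (len 18), cursors c1@4 c2@9, authorship 1111.2222.........
Authorship (.=original, N=cursor N): 1 1 1 1 . 2 2 2 2 . . . . . . . . .
Index 2: author = 1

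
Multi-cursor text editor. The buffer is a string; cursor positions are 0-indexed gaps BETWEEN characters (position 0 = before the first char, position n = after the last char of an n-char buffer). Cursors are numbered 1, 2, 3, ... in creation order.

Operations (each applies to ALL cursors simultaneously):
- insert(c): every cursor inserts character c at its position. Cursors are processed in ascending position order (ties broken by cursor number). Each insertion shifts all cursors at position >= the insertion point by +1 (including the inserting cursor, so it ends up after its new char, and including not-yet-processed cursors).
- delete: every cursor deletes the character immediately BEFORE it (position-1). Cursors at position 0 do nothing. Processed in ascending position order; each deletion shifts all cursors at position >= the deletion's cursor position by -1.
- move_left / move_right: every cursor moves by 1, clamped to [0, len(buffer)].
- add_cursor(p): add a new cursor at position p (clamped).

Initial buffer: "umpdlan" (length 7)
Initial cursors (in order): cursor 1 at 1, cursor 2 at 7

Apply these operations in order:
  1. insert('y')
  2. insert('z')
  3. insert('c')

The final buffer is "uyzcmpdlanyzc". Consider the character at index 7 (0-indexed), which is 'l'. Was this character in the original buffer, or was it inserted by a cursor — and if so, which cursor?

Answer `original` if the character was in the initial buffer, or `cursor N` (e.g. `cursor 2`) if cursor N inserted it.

Answer: original

Derivation:
After op 1 (insert('y')): buffer="uympdlany" (len 9), cursors c1@2 c2@9, authorship .1......2
After op 2 (insert('z')): buffer="uyzmpdlanyz" (len 11), cursors c1@3 c2@11, authorship .11......22
After op 3 (insert('c')): buffer="uyzcmpdlanyzc" (len 13), cursors c1@4 c2@13, authorship .111......222
Authorship (.=original, N=cursor N): . 1 1 1 . . . . . . 2 2 2
Index 7: author = original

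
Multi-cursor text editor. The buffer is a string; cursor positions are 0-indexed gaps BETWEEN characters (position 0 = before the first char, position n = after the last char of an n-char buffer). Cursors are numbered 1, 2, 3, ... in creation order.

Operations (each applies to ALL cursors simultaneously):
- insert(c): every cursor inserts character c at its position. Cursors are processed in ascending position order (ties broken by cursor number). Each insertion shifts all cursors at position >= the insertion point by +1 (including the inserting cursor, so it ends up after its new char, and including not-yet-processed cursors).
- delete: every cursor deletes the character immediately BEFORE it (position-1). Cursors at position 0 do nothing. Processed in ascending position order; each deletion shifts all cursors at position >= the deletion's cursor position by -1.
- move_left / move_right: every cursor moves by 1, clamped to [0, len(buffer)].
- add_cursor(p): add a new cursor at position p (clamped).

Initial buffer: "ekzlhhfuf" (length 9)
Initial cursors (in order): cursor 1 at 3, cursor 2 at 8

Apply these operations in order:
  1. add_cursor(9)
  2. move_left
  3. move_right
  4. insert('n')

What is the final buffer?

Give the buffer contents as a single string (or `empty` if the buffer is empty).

Answer: ekznlhhfunfn

Derivation:
After op 1 (add_cursor(9)): buffer="ekzlhhfuf" (len 9), cursors c1@3 c2@8 c3@9, authorship .........
After op 2 (move_left): buffer="ekzlhhfuf" (len 9), cursors c1@2 c2@7 c3@8, authorship .........
After op 3 (move_right): buffer="ekzlhhfuf" (len 9), cursors c1@3 c2@8 c3@9, authorship .........
After op 4 (insert('n')): buffer="ekznlhhfunfn" (len 12), cursors c1@4 c2@10 c3@12, authorship ...1.....2.3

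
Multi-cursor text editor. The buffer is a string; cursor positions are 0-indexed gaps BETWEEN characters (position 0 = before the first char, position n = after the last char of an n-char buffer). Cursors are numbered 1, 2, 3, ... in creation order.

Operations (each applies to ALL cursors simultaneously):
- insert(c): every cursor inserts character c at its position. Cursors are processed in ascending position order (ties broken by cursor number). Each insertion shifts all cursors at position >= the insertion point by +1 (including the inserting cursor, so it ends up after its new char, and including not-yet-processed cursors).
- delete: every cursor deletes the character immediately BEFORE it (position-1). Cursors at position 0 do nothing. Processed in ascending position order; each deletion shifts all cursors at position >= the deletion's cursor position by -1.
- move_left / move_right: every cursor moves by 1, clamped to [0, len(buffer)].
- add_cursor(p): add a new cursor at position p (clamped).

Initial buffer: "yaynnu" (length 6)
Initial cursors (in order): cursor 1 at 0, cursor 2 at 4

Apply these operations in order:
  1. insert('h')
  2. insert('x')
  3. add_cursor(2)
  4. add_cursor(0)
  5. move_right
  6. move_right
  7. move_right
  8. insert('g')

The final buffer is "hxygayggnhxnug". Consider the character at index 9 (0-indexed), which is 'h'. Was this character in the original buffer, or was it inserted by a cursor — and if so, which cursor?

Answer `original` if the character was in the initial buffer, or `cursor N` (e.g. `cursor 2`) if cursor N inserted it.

Answer: cursor 2

Derivation:
After op 1 (insert('h')): buffer="hyaynhnu" (len 8), cursors c1@1 c2@6, authorship 1....2..
After op 2 (insert('x')): buffer="hxyaynhxnu" (len 10), cursors c1@2 c2@8, authorship 11....22..
After op 3 (add_cursor(2)): buffer="hxyaynhxnu" (len 10), cursors c1@2 c3@2 c2@8, authorship 11....22..
After op 4 (add_cursor(0)): buffer="hxyaynhxnu" (len 10), cursors c4@0 c1@2 c3@2 c2@8, authorship 11....22..
After op 5 (move_right): buffer="hxyaynhxnu" (len 10), cursors c4@1 c1@3 c3@3 c2@9, authorship 11....22..
After op 6 (move_right): buffer="hxyaynhxnu" (len 10), cursors c4@2 c1@4 c3@4 c2@10, authorship 11....22..
After op 7 (move_right): buffer="hxyaynhxnu" (len 10), cursors c4@3 c1@5 c3@5 c2@10, authorship 11....22..
After op 8 (insert('g')): buffer="hxygayggnhxnug" (len 14), cursors c4@4 c1@8 c3@8 c2@14, authorship 11.4..13.22..2
Authorship (.=original, N=cursor N): 1 1 . 4 . . 1 3 . 2 2 . . 2
Index 9: author = 2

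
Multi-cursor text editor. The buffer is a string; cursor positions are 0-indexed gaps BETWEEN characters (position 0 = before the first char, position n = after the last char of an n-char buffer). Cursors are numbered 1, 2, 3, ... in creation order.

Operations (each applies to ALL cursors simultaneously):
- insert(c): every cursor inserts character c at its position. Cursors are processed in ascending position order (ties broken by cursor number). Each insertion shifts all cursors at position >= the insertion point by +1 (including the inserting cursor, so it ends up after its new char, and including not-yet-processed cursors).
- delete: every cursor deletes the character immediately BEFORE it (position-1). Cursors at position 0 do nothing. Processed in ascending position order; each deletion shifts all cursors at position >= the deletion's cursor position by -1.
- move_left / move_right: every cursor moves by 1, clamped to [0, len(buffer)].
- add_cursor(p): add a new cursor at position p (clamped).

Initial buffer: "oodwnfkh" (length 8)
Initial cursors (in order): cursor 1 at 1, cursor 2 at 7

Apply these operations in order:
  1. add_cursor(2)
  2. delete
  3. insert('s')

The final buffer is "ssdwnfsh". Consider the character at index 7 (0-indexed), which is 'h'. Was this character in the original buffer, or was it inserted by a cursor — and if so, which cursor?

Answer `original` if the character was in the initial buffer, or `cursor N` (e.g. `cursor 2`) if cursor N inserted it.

Answer: original

Derivation:
After op 1 (add_cursor(2)): buffer="oodwnfkh" (len 8), cursors c1@1 c3@2 c2@7, authorship ........
After op 2 (delete): buffer="dwnfh" (len 5), cursors c1@0 c3@0 c2@4, authorship .....
After op 3 (insert('s')): buffer="ssdwnfsh" (len 8), cursors c1@2 c3@2 c2@7, authorship 13....2.
Authorship (.=original, N=cursor N): 1 3 . . . . 2 .
Index 7: author = original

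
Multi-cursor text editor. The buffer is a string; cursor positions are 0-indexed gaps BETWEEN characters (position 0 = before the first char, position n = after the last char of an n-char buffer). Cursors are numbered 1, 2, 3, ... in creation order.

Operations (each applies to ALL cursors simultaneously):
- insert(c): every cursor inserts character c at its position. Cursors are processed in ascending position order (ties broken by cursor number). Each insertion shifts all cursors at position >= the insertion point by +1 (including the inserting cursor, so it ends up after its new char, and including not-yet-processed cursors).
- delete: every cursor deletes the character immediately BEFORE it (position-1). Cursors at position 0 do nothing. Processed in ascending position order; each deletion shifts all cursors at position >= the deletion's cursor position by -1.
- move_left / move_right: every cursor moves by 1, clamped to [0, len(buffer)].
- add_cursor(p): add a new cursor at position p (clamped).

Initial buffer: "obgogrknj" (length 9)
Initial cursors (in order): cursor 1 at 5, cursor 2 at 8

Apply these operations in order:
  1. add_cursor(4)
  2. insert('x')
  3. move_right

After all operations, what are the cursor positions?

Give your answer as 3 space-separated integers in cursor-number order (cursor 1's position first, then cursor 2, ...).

After op 1 (add_cursor(4)): buffer="obgogrknj" (len 9), cursors c3@4 c1@5 c2@8, authorship .........
After op 2 (insert('x')): buffer="obgoxgxrknxj" (len 12), cursors c3@5 c1@7 c2@11, authorship ....3.1...2.
After op 3 (move_right): buffer="obgoxgxrknxj" (len 12), cursors c3@6 c1@8 c2@12, authorship ....3.1...2.

Answer: 8 12 6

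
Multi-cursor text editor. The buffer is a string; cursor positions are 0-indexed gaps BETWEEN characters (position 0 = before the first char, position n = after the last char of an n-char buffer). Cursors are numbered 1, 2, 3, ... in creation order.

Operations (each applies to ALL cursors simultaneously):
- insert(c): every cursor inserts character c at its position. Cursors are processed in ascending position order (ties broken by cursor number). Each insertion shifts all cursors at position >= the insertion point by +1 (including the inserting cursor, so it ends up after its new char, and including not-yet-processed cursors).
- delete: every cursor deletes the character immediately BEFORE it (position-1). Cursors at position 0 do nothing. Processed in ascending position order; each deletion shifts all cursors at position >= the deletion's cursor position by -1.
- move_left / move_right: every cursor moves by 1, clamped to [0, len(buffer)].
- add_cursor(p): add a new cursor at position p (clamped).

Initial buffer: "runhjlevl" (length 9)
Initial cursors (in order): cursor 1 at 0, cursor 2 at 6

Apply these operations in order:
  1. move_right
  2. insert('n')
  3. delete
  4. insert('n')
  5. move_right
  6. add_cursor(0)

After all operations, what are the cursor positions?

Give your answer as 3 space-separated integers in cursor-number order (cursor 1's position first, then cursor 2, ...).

Answer: 3 10 0

Derivation:
After op 1 (move_right): buffer="runhjlevl" (len 9), cursors c1@1 c2@7, authorship .........
After op 2 (insert('n')): buffer="rnunhjlenvl" (len 11), cursors c1@2 c2@9, authorship .1......2..
After op 3 (delete): buffer="runhjlevl" (len 9), cursors c1@1 c2@7, authorship .........
After op 4 (insert('n')): buffer="rnunhjlenvl" (len 11), cursors c1@2 c2@9, authorship .1......2..
After op 5 (move_right): buffer="rnunhjlenvl" (len 11), cursors c1@3 c2@10, authorship .1......2..
After op 6 (add_cursor(0)): buffer="rnunhjlenvl" (len 11), cursors c3@0 c1@3 c2@10, authorship .1......2..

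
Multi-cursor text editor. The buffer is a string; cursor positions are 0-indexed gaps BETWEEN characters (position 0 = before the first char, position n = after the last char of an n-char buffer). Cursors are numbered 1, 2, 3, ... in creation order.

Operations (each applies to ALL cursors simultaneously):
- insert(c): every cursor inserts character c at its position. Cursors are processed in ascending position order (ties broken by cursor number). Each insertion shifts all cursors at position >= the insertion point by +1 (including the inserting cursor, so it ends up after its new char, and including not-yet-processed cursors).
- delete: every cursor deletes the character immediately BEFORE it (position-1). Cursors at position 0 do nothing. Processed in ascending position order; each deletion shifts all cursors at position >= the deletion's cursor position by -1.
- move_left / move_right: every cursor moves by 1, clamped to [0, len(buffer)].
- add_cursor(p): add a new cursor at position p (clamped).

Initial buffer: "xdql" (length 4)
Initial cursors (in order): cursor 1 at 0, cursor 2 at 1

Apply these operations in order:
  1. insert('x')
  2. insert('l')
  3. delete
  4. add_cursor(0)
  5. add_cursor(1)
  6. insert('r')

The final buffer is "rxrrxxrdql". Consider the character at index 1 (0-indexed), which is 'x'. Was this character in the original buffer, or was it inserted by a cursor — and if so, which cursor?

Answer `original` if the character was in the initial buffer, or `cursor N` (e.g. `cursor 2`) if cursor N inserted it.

After op 1 (insert('x')): buffer="xxxdql" (len 6), cursors c1@1 c2@3, authorship 1.2...
After op 2 (insert('l')): buffer="xlxxldql" (len 8), cursors c1@2 c2@5, authorship 11.22...
After op 3 (delete): buffer="xxxdql" (len 6), cursors c1@1 c2@3, authorship 1.2...
After op 4 (add_cursor(0)): buffer="xxxdql" (len 6), cursors c3@0 c1@1 c2@3, authorship 1.2...
After op 5 (add_cursor(1)): buffer="xxxdql" (len 6), cursors c3@0 c1@1 c4@1 c2@3, authorship 1.2...
After op 6 (insert('r')): buffer="rxrrxxrdql" (len 10), cursors c3@1 c1@4 c4@4 c2@7, authorship 3114.22...
Authorship (.=original, N=cursor N): 3 1 1 4 . 2 2 . . .
Index 1: author = 1

Answer: cursor 1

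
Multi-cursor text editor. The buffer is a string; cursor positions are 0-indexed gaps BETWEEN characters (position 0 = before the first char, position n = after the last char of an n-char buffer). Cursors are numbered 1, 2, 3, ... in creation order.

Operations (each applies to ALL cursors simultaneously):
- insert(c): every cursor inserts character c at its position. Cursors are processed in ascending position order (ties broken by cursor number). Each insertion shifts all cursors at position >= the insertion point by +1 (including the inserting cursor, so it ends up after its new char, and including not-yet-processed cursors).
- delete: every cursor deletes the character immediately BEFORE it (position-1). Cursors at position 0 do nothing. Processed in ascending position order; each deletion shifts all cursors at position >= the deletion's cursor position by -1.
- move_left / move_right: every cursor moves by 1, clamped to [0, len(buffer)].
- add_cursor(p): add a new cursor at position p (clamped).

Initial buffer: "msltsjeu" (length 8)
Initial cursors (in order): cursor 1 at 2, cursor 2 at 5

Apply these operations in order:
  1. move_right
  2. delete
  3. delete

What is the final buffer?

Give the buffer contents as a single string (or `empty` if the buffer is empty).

After op 1 (move_right): buffer="msltsjeu" (len 8), cursors c1@3 c2@6, authorship ........
After op 2 (delete): buffer="mstseu" (len 6), cursors c1@2 c2@4, authorship ......
After op 3 (delete): buffer="mteu" (len 4), cursors c1@1 c2@2, authorship ....

Answer: mteu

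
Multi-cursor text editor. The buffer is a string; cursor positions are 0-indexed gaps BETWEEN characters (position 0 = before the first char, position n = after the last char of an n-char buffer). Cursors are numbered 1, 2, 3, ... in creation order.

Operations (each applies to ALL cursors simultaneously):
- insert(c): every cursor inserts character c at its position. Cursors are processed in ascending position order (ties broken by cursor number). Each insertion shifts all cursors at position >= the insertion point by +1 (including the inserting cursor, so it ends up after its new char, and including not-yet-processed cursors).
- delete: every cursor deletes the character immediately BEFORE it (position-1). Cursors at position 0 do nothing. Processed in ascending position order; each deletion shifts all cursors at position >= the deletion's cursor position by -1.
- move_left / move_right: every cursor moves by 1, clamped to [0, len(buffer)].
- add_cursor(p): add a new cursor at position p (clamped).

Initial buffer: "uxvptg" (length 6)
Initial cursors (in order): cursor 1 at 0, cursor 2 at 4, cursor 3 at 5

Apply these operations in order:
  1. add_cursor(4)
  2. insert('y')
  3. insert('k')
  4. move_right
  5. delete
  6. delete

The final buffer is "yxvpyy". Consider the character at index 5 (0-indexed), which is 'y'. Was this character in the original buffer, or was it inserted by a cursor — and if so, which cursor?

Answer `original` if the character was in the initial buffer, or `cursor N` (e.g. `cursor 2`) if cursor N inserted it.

Answer: cursor 3

Derivation:
After op 1 (add_cursor(4)): buffer="uxvptg" (len 6), cursors c1@0 c2@4 c4@4 c3@5, authorship ......
After op 2 (insert('y')): buffer="yuxvpyytyg" (len 10), cursors c1@1 c2@7 c4@7 c3@9, authorship 1....24.3.
After op 3 (insert('k')): buffer="ykuxvpyykktykg" (len 14), cursors c1@2 c2@10 c4@10 c3@13, authorship 11....2424.33.
After op 4 (move_right): buffer="ykuxvpyykktykg" (len 14), cursors c1@3 c2@11 c4@11 c3@14, authorship 11....2424.33.
After op 5 (delete): buffer="ykxvpyykyk" (len 10), cursors c1@2 c2@8 c4@8 c3@10, authorship 11...24233
After op 6 (delete): buffer="yxvpyy" (len 6), cursors c1@1 c2@5 c4@5 c3@6, authorship 1...23
Authorship (.=original, N=cursor N): 1 . . . 2 3
Index 5: author = 3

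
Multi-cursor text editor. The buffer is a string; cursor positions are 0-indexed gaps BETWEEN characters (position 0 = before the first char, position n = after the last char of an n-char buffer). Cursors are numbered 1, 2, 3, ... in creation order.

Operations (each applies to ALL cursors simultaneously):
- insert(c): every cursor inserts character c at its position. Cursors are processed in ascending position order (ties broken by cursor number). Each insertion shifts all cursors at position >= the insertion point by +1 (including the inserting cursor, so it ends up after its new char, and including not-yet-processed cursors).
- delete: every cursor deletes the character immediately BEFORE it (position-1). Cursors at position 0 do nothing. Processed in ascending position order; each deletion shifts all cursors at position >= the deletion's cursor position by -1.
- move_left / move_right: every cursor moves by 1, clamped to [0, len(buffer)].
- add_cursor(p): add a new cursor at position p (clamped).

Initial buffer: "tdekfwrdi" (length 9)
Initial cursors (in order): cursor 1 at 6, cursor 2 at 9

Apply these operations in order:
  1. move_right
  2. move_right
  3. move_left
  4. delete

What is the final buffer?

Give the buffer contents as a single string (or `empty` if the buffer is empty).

After op 1 (move_right): buffer="tdekfwrdi" (len 9), cursors c1@7 c2@9, authorship .........
After op 2 (move_right): buffer="tdekfwrdi" (len 9), cursors c1@8 c2@9, authorship .........
After op 3 (move_left): buffer="tdekfwrdi" (len 9), cursors c1@7 c2@8, authorship .........
After op 4 (delete): buffer="tdekfwi" (len 7), cursors c1@6 c2@6, authorship .......

Answer: tdekfwi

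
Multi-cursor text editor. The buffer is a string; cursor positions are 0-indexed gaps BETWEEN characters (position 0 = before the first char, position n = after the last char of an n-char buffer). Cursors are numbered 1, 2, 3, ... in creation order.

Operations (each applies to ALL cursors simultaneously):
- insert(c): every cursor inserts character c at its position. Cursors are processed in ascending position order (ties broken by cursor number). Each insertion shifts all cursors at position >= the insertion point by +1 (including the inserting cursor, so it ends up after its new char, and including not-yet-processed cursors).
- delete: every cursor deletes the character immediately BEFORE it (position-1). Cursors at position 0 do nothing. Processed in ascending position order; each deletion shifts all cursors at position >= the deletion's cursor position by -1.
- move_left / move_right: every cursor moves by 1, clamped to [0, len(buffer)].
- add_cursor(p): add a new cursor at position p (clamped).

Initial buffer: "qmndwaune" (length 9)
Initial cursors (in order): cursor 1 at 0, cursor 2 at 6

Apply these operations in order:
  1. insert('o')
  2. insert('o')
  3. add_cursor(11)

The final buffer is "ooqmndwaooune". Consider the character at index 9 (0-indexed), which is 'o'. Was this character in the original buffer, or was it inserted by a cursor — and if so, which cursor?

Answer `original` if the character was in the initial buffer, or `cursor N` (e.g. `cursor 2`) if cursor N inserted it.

After op 1 (insert('o')): buffer="oqmndwaoune" (len 11), cursors c1@1 c2@8, authorship 1......2...
After op 2 (insert('o')): buffer="ooqmndwaooune" (len 13), cursors c1@2 c2@10, authorship 11......22...
After op 3 (add_cursor(11)): buffer="ooqmndwaooune" (len 13), cursors c1@2 c2@10 c3@11, authorship 11......22...
Authorship (.=original, N=cursor N): 1 1 . . . . . . 2 2 . . .
Index 9: author = 2

Answer: cursor 2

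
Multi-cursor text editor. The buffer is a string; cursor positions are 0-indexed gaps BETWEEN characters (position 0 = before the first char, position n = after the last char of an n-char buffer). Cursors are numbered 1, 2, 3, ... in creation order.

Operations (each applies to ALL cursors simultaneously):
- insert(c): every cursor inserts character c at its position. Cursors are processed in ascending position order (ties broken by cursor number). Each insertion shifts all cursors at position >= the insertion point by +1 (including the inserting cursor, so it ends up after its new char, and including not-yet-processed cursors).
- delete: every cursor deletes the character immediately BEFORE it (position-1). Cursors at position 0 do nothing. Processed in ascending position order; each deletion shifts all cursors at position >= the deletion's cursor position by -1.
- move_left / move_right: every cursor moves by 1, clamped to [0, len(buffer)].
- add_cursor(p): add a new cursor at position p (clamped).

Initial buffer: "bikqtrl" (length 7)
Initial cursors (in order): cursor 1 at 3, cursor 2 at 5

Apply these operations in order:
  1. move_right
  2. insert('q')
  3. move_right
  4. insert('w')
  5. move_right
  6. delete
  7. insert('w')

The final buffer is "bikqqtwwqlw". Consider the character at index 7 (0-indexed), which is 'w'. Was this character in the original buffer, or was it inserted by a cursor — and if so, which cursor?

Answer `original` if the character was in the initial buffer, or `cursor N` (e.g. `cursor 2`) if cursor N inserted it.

Answer: cursor 1

Derivation:
After op 1 (move_right): buffer="bikqtrl" (len 7), cursors c1@4 c2@6, authorship .......
After op 2 (insert('q')): buffer="bikqqtrql" (len 9), cursors c1@5 c2@8, authorship ....1..2.
After op 3 (move_right): buffer="bikqqtrql" (len 9), cursors c1@6 c2@9, authorship ....1..2.
After op 4 (insert('w')): buffer="bikqqtwrqlw" (len 11), cursors c1@7 c2@11, authorship ....1.1.2.2
After op 5 (move_right): buffer="bikqqtwrqlw" (len 11), cursors c1@8 c2@11, authorship ....1.1.2.2
After op 6 (delete): buffer="bikqqtwql" (len 9), cursors c1@7 c2@9, authorship ....1.12.
After op 7 (insert('w')): buffer="bikqqtwwqlw" (len 11), cursors c1@8 c2@11, authorship ....1.112.2
Authorship (.=original, N=cursor N): . . . . 1 . 1 1 2 . 2
Index 7: author = 1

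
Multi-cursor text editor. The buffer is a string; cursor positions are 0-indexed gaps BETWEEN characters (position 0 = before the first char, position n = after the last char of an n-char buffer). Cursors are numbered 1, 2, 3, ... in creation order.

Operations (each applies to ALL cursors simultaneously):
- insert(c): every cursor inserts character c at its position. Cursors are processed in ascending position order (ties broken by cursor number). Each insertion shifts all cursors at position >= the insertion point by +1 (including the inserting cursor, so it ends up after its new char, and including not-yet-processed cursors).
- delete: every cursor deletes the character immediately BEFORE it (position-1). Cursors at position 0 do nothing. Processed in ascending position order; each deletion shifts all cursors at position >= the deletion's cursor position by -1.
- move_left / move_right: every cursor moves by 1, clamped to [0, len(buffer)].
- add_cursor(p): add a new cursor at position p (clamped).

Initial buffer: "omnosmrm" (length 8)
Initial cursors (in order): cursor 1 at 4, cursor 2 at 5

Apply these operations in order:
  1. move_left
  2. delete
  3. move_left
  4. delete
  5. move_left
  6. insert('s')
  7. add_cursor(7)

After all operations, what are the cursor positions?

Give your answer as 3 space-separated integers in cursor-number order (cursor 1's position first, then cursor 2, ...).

After op 1 (move_left): buffer="omnosmrm" (len 8), cursors c1@3 c2@4, authorship ........
After op 2 (delete): buffer="omsmrm" (len 6), cursors c1@2 c2@2, authorship ......
After op 3 (move_left): buffer="omsmrm" (len 6), cursors c1@1 c2@1, authorship ......
After op 4 (delete): buffer="msmrm" (len 5), cursors c1@0 c2@0, authorship .....
After op 5 (move_left): buffer="msmrm" (len 5), cursors c1@0 c2@0, authorship .....
After op 6 (insert('s')): buffer="ssmsmrm" (len 7), cursors c1@2 c2@2, authorship 12.....
After op 7 (add_cursor(7)): buffer="ssmsmrm" (len 7), cursors c1@2 c2@2 c3@7, authorship 12.....

Answer: 2 2 7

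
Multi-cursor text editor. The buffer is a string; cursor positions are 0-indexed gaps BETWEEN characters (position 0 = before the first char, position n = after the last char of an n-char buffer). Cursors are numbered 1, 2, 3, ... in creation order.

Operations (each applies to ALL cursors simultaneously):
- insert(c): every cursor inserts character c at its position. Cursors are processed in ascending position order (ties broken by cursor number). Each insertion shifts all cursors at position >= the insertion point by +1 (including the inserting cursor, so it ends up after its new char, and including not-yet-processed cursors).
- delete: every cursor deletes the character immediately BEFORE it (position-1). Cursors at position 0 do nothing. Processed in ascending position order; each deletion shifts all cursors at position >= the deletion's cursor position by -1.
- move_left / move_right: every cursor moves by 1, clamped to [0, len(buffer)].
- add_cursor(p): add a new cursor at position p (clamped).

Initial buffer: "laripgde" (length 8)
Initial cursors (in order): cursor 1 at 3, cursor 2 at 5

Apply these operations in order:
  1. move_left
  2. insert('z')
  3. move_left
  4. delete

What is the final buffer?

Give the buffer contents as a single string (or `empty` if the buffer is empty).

Answer: lzrzpgde

Derivation:
After op 1 (move_left): buffer="laripgde" (len 8), cursors c1@2 c2@4, authorship ........
After op 2 (insert('z')): buffer="lazrizpgde" (len 10), cursors c1@3 c2@6, authorship ..1..2....
After op 3 (move_left): buffer="lazrizpgde" (len 10), cursors c1@2 c2@5, authorship ..1..2....
After op 4 (delete): buffer="lzrzpgde" (len 8), cursors c1@1 c2@3, authorship .1.2....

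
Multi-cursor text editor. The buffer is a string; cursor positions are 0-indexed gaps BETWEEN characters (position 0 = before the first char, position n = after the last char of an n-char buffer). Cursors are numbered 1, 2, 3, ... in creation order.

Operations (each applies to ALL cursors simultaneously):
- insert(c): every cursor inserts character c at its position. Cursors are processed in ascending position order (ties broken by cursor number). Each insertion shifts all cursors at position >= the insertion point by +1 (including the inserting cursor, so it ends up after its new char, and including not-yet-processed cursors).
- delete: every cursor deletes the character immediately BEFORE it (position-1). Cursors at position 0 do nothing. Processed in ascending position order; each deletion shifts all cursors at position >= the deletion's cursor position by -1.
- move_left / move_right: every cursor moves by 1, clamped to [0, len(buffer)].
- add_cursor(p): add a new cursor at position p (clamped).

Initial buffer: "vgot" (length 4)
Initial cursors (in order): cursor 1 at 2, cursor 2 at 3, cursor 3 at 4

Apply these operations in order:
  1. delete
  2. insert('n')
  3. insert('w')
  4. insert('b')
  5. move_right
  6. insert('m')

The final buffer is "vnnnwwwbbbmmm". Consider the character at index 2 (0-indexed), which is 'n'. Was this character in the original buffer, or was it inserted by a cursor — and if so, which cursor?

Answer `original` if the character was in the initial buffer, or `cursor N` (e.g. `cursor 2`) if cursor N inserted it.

Answer: cursor 2

Derivation:
After op 1 (delete): buffer="v" (len 1), cursors c1@1 c2@1 c3@1, authorship .
After op 2 (insert('n')): buffer="vnnn" (len 4), cursors c1@4 c2@4 c3@4, authorship .123
After op 3 (insert('w')): buffer="vnnnwww" (len 7), cursors c1@7 c2@7 c3@7, authorship .123123
After op 4 (insert('b')): buffer="vnnnwwwbbb" (len 10), cursors c1@10 c2@10 c3@10, authorship .123123123
After op 5 (move_right): buffer="vnnnwwwbbb" (len 10), cursors c1@10 c2@10 c3@10, authorship .123123123
After op 6 (insert('m')): buffer="vnnnwwwbbbmmm" (len 13), cursors c1@13 c2@13 c3@13, authorship .123123123123
Authorship (.=original, N=cursor N): . 1 2 3 1 2 3 1 2 3 1 2 3
Index 2: author = 2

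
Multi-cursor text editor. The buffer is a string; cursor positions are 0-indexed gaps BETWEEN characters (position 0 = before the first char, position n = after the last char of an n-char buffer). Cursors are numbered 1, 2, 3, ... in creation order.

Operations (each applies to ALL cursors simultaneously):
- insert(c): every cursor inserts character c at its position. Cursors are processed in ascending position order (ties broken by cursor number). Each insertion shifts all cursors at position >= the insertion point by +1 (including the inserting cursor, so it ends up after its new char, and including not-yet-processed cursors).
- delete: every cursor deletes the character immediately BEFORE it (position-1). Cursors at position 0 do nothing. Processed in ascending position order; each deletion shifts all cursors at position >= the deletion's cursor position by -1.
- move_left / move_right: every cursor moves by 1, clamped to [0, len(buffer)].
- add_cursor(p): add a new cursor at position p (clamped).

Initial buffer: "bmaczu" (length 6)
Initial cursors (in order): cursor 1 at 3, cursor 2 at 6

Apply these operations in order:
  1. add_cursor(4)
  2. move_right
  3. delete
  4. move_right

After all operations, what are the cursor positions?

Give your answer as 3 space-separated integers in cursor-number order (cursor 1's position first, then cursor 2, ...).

Answer: 3 3 3

Derivation:
After op 1 (add_cursor(4)): buffer="bmaczu" (len 6), cursors c1@3 c3@4 c2@6, authorship ......
After op 2 (move_right): buffer="bmaczu" (len 6), cursors c1@4 c3@5 c2@6, authorship ......
After op 3 (delete): buffer="bma" (len 3), cursors c1@3 c2@3 c3@3, authorship ...
After op 4 (move_right): buffer="bma" (len 3), cursors c1@3 c2@3 c3@3, authorship ...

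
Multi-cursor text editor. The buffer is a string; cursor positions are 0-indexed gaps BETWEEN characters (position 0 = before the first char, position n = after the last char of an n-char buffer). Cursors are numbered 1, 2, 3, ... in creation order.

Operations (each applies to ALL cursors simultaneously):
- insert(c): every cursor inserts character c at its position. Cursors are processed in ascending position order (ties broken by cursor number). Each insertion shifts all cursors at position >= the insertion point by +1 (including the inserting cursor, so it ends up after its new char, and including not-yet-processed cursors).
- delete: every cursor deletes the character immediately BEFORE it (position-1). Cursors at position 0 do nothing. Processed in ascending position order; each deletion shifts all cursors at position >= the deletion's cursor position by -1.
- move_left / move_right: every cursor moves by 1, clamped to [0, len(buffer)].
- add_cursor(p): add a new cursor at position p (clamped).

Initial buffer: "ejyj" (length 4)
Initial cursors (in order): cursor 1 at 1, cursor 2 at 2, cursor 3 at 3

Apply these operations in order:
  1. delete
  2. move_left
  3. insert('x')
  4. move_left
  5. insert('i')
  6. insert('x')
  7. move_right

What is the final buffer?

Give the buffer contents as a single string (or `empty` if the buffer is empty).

After op 1 (delete): buffer="j" (len 1), cursors c1@0 c2@0 c3@0, authorship .
After op 2 (move_left): buffer="j" (len 1), cursors c1@0 c2@0 c3@0, authorship .
After op 3 (insert('x')): buffer="xxxj" (len 4), cursors c1@3 c2@3 c3@3, authorship 123.
After op 4 (move_left): buffer="xxxj" (len 4), cursors c1@2 c2@2 c3@2, authorship 123.
After op 5 (insert('i')): buffer="xxiiixj" (len 7), cursors c1@5 c2@5 c3@5, authorship 121233.
After op 6 (insert('x')): buffer="xxiiixxxxj" (len 10), cursors c1@8 c2@8 c3@8, authorship 121231233.
After op 7 (move_right): buffer="xxiiixxxxj" (len 10), cursors c1@9 c2@9 c3@9, authorship 121231233.

Answer: xxiiixxxxj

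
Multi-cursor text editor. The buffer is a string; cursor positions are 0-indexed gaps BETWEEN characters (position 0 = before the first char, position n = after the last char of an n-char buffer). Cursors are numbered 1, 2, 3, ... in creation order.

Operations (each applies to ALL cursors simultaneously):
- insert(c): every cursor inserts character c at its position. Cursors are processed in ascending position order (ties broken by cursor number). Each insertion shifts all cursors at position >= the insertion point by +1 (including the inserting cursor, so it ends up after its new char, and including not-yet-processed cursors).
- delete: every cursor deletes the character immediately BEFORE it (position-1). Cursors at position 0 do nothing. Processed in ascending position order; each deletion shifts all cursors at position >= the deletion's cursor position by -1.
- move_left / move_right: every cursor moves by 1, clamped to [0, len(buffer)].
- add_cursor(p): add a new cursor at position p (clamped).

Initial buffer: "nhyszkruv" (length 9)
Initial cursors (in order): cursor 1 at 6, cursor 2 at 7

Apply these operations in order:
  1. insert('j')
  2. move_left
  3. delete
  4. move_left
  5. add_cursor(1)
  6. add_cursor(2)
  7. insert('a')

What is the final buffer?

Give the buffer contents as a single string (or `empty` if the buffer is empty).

After op 1 (insert('j')): buffer="nhyszkjrjuv" (len 11), cursors c1@7 c2@9, authorship ......1.2..
After op 2 (move_left): buffer="nhyszkjrjuv" (len 11), cursors c1@6 c2@8, authorship ......1.2..
After op 3 (delete): buffer="nhyszjjuv" (len 9), cursors c1@5 c2@6, authorship .....12..
After op 4 (move_left): buffer="nhyszjjuv" (len 9), cursors c1@4 c2@5, authorship .....12..
After op 5 (add_cursor(1)): buffer="nhyszjjuv" (len 9), cursors c3@1 c1@4 c2@5, authorship .....12..
After op 6 (add_cursor(2)): buffer="nhyszjjuv" (len 9), cursors c3@1 c4@2 c1@4 c2@5, authorship .....12..
After op 7 (insert('a')): buffer="nahaysazajjuv" (len 13), cursors c3@2 c4@4 c1@7 c2@9, authorship .3.4..1.212..

Answer: nahaysazajjuv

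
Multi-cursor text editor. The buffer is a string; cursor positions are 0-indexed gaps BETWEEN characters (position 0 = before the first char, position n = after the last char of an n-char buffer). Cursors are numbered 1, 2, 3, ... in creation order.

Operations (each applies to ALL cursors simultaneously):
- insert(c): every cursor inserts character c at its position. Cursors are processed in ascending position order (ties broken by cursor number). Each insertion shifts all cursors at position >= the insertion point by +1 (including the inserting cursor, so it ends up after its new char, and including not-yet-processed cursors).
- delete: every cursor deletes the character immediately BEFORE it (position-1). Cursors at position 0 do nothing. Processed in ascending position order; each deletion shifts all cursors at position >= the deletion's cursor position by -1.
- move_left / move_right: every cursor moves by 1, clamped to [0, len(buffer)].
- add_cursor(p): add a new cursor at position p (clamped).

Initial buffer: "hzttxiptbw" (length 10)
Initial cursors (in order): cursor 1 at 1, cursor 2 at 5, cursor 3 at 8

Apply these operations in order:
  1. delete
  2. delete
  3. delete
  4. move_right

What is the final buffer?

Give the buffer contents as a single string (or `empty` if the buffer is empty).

Answer: zbw

Derivation:
After op 1 (delete): buffer="zttipbw" (len 7), cursors c1@0 c2@3 c3@5, authorship .......
After op 2 (delete): buffer="ztibw" (len 5), cursors c1@0 c2@2 c3@3, authorship .....
After op 3 (delete): buffer="zbw" (len 3), cursors c1@0 c2@1 c3@1, authorship ...
After op 4 (move_right): buffer="zbw" (len 3), cursors c1@1 c2@2 c3@2, authorship ...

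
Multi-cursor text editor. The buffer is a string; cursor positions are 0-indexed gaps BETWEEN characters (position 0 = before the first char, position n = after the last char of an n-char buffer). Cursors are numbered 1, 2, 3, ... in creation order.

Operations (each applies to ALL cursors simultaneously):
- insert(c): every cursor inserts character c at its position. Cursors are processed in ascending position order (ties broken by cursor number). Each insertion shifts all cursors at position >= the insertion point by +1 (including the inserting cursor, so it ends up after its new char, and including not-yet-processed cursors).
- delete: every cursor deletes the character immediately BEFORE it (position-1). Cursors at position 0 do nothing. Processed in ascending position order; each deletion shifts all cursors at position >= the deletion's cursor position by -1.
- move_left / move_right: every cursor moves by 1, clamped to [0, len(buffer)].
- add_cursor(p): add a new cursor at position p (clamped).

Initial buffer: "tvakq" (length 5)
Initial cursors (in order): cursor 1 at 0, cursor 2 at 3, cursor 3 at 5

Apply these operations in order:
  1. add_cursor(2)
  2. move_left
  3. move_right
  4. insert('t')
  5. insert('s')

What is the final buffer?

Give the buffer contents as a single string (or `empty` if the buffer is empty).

After op 1 (add_cursor(2)): buffer="tvakq" (len 5), cursors c1@0 c4@2 c2@3 c3@5, authorship .....
After op 2 (move_left): buffer="tvakq" (len 5), cursors c1@0 c4@1 c2@2 c3@4, authorship .....
After op 3 (move_right): buffer="tvakq" (len 5), cursors c1@1 c4@2 c2@3 c3@5, authorship .....
After op 4 (insert('t')): buffer="ttvtatkqt" (len 9), cursors c1@2 c4@4 c2@6 c3@9, authorship .1.4.2..3
After op 5 (insert('s')): buffer="ttsvtsatskqts" (len 13), cursors c1@3 c4@6 c2@9 c3@13, authorship .11.44.22..33

Answer: ttsvtsatskqts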